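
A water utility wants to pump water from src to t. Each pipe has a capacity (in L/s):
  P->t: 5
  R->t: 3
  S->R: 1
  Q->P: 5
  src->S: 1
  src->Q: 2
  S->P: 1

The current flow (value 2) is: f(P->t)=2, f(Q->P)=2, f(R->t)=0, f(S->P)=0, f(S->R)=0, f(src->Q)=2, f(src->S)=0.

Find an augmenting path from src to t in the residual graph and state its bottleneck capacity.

Residual along src->S->P->t: src->S: 1, S->P: 1, P->t: 3.
Bottleneck = min = 1.

src->S->P->t, bottleneck 1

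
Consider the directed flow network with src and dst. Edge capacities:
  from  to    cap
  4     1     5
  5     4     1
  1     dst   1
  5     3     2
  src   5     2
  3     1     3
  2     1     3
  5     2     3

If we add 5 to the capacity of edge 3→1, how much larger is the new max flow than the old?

Original max flow = 1.
Edge 3→1 does not cross the min cut (source side {1, 2, 3, 4, 5, src}), so extra capacity there cannot help.
New max flow = 1. Increase = 0.

0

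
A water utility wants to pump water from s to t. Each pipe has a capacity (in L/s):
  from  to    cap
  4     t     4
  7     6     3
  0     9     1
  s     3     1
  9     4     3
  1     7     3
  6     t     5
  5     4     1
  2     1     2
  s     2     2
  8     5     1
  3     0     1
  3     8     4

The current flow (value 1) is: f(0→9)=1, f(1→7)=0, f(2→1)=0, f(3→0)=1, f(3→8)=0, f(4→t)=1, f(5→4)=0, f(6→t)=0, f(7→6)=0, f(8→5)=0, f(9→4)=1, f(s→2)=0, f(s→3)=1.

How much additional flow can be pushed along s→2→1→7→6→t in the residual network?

2

Residual capacities along the path: s→2: 2, 2→1: 2, 1→7: 3, 7→6: 3, 6→t: 5.
Minimum is 2.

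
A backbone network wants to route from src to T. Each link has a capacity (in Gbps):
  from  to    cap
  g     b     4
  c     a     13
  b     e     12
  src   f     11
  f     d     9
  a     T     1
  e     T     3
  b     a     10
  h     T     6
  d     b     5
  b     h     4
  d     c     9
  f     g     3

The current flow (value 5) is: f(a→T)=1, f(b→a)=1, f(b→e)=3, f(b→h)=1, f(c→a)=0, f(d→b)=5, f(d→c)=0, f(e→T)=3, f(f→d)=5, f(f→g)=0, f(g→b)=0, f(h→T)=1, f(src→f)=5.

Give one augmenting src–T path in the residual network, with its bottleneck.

src→f→g→b→h→T, bottleneck 3

Residual along src→f→g→b→h→T: src→f: 6, f→g: 3, g→b: 4, b→h: 3, h→T: 5.
Bottleneck = min = 3.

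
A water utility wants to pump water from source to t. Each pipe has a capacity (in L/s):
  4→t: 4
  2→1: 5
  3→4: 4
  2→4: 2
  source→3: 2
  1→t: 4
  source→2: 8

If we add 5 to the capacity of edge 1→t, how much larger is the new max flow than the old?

Original max flow = 8.
After raising cap(1→t), augmenting paths through that edge carry 1 more unit.
New max flow = 9. Increase = 1.

1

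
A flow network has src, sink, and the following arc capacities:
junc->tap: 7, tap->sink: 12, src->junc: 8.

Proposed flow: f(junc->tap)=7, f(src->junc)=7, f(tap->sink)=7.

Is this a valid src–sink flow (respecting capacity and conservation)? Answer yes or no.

Every edge has 0 ≤ f(e) ≤ cap(e).
At each intermediate node, inflow equals outflow.

Yes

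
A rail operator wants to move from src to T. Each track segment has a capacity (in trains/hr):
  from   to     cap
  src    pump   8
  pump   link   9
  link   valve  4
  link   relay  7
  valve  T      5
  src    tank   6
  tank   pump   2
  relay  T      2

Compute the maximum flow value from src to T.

6

Augment src→pump→link→relay→T: bottleneck 2. Total 2.
Augment src→pump→link→valve→T: bottleneck 4. Total 6.
No augmenting path remains in the residual graph.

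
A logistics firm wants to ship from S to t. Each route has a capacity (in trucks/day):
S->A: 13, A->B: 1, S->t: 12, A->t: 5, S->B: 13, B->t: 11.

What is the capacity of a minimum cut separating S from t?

Max flow = 28 (via 3 augmenting paths).
In the residual at optimum, the set reachable from S is {A, B, S}.
Cut edges: S->t (cap 12), A->t (cap 5), B->t (cap 11). Sum = 28.

28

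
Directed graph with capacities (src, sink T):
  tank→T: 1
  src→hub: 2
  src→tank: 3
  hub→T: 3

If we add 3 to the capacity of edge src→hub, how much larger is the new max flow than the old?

1

Original max flow = 3.
After raising cap(src→hub), augmenting paths through that edge carry 1 more unit.
New max flow = 4. Increase = 1.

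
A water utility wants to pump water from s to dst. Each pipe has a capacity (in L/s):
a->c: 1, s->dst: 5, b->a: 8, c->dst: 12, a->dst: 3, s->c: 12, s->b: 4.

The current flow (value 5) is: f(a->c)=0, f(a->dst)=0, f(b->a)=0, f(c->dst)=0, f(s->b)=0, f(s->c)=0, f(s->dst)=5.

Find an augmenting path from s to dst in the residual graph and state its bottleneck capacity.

s->c->dst, bottleneck 12

Residual along s->c->dst: s->c: 12, c->dst: 12.
Bottleneck = min = 12.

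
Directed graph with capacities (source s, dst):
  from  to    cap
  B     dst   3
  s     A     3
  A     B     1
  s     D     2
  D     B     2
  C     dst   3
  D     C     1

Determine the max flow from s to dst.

3

Augment s->A->B->dst: bottleneck 1. Total 1.
Augment s->D->B->dst: bottleneck 2. Total 3.
No augmenting path remains in the residual graph.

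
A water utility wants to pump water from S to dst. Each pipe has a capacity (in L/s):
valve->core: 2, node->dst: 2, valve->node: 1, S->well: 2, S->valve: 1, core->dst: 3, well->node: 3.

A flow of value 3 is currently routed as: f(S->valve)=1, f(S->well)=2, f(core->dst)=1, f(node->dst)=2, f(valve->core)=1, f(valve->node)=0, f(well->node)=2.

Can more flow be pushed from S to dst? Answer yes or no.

No

Residual reachable from S: {S}; dst is not reachable.
Saturated cut: S->well, S->valve with total capacity 3 = current flow value. Flow is maximum.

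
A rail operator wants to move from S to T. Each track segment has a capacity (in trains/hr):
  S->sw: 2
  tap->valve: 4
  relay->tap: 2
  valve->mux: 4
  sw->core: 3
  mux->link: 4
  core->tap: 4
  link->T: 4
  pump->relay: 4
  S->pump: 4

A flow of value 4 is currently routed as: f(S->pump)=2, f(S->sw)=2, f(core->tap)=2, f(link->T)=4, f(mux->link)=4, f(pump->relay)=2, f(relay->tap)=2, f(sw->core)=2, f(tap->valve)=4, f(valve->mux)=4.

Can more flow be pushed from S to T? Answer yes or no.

Residual reachable from S: {S, pump, relay}; T is not reachable.
Saturated cut: S->sw, relay->tap with total capacity 4 = current flow value. Flow is maximum.

No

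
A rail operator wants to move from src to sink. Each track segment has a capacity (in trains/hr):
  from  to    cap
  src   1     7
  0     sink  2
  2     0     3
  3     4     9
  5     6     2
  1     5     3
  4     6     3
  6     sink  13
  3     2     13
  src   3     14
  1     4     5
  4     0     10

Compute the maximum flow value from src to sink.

Augment src→3→2→0→sink: bottleneck 2. Total 2.
Augment src→3→4→6→sink: bottleneck 3. Total 5.
Augment src→1→5→6→sink: bottleneck 2. Total 7.
No augmenting path remains in the residual graph.

7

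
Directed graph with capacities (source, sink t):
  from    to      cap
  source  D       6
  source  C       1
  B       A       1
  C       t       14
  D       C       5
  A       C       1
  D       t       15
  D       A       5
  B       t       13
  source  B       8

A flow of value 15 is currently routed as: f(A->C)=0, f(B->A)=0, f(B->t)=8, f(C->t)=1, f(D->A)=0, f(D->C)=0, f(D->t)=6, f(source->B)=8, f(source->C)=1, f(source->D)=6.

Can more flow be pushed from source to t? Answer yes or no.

No

Residual reachable from source: {source}; t is not reachable.
Saturated cut: source->D, source->B, source->C with total capacity 15 = current flow value. Flow is maximum.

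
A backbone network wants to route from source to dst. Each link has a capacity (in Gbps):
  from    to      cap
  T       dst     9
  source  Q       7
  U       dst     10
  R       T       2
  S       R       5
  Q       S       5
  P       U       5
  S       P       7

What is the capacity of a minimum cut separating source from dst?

5

Max flow = 5 (via 1 augmenting path).
In the residual at optimum, the set reachable from source is {Q, source}.
Cut edges: Q→S (cap 5). Sum = 5.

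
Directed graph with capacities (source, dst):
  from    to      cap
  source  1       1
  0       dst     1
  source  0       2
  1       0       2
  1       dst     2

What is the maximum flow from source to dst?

2

Augment source->1->dst: bottleneck 1. Total 1.
Augment source->0->dst: bottleneck 1. Total 2.
No augmenting path remains in the residual graph.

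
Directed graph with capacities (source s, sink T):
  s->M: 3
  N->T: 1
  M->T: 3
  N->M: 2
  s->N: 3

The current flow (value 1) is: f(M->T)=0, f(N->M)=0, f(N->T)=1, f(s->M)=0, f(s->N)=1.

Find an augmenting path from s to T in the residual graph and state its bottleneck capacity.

s->M->T, bottleneck 3

Residual along s->M->T: s->M: 3, M->T: 3.
Bottleneck = min = 3.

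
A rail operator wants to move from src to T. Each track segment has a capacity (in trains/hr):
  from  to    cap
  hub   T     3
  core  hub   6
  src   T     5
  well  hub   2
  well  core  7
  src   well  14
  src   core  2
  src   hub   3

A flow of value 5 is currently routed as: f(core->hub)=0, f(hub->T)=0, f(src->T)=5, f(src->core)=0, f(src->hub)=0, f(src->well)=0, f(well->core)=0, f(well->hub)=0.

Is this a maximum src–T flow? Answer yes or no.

No

Residual path src->hub->T has bottleneck 3 > 0.
Pushing 3 along it raises the flow to 8, so the given flow is not maximum.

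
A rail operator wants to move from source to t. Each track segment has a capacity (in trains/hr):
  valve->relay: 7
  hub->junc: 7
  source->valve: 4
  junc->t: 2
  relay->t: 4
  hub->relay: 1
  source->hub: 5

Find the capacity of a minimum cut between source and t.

6

Max flow = 6 (via 2 augmenting paths).
In the residual at optimum, the set reachable from source is {hub, junc, relay, source, valve}.
Cut edges: relay->t (cap 4), junc->t (cap 2). Sum = 6.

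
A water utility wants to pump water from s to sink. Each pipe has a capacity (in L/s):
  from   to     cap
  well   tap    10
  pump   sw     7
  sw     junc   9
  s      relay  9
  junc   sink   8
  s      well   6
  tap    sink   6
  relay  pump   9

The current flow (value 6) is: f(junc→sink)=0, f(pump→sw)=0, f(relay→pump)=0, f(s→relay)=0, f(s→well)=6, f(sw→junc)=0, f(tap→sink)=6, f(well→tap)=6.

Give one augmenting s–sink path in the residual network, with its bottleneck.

Residual along s→relay→pump→sw→junc→sink: s→relay: 9, relay→pump: 9, pump→sw: 7, sw→junc: 9, junc→sink: 8.
Bottleneck = min = 7.

s→relay→pump→sw→junc→sink, bottleneck 7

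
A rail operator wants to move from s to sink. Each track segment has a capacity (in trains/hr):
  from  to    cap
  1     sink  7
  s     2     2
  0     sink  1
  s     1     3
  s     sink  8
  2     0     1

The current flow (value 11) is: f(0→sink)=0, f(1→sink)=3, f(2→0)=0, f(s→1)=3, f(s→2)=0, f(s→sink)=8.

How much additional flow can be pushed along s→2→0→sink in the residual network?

1

Residual capacities along the path: s→2: 2, 2→0: 1, 0→sink: 1.
Minimum is 1.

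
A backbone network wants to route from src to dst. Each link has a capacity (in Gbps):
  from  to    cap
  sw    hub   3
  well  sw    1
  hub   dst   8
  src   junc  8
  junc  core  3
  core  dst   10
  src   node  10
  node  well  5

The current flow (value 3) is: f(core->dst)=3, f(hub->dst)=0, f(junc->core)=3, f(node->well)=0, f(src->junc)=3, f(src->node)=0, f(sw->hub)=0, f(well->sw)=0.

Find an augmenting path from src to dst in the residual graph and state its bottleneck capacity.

src->node->well->sw->hub->dst, bottleneck 1

Residual along src->node->well->sw->hub->dst: src->node: 10, node->well: 5, well->sw: 1, sw->hub: 3, hub->dst: 8.
Bottleneck = min = 1.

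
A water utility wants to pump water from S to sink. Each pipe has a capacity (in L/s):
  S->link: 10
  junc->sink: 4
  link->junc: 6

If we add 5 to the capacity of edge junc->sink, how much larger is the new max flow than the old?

2

Original max flow = 4.
After raising cap(junc->sink), augmenting paths through that edge carry 2 more units.
New max flow = 6. Increase = 2.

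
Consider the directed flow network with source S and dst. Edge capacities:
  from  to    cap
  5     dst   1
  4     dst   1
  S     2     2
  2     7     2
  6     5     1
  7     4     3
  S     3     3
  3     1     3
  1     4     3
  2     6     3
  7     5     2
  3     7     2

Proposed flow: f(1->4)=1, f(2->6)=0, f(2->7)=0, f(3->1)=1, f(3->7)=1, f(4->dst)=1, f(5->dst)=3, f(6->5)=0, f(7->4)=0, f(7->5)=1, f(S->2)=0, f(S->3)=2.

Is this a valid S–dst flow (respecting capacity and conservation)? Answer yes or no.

Capacity violated on 5->dst: flow 3 > capacity 1.

No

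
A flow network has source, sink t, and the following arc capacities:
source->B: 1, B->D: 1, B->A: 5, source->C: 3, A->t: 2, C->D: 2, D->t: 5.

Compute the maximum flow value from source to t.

Augment source->C->D->t: bottleneck 2. Total 2.
Augment source->B->D->t: bottleneck 1. Total 3.
No augmenting path remains in the residual graph.

3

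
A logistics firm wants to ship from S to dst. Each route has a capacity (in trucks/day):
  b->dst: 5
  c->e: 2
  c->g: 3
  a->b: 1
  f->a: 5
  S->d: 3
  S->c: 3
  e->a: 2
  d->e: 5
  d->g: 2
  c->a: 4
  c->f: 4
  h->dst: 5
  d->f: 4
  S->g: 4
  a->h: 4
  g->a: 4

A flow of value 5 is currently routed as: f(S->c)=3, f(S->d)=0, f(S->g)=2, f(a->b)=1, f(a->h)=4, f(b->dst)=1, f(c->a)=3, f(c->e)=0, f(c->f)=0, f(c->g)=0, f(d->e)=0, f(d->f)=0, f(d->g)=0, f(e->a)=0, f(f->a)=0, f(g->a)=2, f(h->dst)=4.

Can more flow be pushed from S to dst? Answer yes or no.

No

Residual reachable from S: {S, a, c, d, e, f, g}; dst is not reachable.
Saturated cut: a->b, a->h with total capacity 5 = current flow value. Flow is maximum.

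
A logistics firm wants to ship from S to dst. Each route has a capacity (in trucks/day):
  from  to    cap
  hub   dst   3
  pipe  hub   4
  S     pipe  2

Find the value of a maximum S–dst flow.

Augment S->pipe->hub->dst: bottleneck 2. Total 2.
No augmenting path remains in the residual graph.

2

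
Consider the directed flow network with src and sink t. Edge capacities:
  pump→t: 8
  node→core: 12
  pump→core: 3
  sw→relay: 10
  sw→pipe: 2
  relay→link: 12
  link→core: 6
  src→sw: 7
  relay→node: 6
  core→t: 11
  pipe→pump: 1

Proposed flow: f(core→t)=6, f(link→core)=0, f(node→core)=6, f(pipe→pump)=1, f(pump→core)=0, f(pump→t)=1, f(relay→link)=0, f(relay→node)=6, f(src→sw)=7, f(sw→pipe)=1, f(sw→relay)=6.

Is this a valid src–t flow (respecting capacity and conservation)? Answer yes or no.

Every edge has 0 ≤ f(e) ≤ cap(e).
At each intermediate node, inflow equals outflow.

Yes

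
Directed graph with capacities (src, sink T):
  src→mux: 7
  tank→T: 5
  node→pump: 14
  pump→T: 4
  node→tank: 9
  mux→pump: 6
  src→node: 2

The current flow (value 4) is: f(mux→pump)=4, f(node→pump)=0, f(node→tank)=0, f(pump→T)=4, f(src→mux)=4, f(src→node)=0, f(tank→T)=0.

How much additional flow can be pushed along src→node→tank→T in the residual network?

2

Residual capacities along the path: src→node: 2, node→tank: 9, tank→T: 5.
Minimum is 2.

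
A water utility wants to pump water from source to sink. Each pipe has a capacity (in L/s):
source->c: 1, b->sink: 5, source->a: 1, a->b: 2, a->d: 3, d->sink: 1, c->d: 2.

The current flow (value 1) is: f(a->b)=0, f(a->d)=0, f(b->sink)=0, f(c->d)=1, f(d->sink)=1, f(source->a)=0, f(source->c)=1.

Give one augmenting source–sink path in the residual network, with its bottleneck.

source->a->b->sink, bottleneck 1

Residual along source->a->b->sink: source->a: 1, a->b: 2, b->sink: 5.
Bottleneck = min = 1.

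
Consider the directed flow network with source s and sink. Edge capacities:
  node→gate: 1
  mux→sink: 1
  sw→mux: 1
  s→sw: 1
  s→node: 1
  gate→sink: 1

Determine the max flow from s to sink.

Augment s→sw→mux→sink: bottleneck 1. Total 1.
Augment s→node→gate→sink: bottleneck 1. Total 2.
No augmenting path remains in the residual graph.

2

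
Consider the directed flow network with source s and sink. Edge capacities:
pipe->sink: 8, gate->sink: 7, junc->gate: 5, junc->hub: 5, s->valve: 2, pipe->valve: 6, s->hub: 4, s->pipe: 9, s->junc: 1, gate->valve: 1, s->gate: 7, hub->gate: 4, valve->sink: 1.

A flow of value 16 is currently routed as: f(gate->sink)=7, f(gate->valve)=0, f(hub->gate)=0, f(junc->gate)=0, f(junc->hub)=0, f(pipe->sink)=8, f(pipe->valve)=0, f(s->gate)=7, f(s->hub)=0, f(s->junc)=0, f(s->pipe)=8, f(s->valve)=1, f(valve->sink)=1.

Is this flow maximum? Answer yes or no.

Residual reachable from s: {gate, hub, junc, pipe, s, valve}; sink is not reachable.
Saturated cut: pipe->sink, gate->sink, valve->sink with total capacity 16 = current flow value. Flow is maximum.

Yes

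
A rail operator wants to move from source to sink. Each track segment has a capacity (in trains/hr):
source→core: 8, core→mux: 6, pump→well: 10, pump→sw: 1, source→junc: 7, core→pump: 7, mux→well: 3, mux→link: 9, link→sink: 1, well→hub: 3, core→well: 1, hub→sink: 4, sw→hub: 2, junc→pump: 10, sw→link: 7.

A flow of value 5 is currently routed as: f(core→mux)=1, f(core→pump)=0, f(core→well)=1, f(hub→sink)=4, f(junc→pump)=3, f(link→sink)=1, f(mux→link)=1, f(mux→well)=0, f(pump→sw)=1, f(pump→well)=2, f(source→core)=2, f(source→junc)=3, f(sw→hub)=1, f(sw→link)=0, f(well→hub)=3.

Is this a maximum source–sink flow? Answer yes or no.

Yes

Residual reachable from source: {core, junc, link, mux, pump, source, well}; sink is not reachable.
Saturated cut: pump→sw, well→hub, link→sink with total capacity 5 = current flow value. Flow is maximum.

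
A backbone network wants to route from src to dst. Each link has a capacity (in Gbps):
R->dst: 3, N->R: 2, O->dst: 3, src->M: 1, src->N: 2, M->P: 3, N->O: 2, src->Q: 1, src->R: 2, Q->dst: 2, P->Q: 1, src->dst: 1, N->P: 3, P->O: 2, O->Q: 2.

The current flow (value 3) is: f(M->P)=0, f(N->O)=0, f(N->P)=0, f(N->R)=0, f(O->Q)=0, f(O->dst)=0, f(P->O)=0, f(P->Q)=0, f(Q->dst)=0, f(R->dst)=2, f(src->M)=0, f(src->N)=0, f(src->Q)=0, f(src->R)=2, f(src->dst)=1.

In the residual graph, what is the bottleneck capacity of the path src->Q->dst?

Residual capacities along the path: src->Q: 1, Q->dst: 2.
Minimum is 1.

1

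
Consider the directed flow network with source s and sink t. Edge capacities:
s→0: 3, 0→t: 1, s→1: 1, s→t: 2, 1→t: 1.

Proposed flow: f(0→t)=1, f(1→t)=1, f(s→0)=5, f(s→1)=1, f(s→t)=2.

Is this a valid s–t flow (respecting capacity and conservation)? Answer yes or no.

Capacity violated on s→0: flow 5 > capacity 3.

No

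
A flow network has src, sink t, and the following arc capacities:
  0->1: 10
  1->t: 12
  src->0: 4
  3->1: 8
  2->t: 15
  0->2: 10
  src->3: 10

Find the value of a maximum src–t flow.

12

Augment src->0->2->t: bottleneck 4. Total 4.
Augment src->3->1->t: bottleneck 8. Total 12.
No augmenting path remains in the residual graph.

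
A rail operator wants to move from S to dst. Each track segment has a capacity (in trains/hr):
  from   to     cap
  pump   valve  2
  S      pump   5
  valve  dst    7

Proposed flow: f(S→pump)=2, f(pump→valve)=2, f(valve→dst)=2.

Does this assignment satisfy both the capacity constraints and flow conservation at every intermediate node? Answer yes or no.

Every edge has 0 ≤ f(e) ≤ cap(e).
At each intermediate node, inflow equals outflow.

Yes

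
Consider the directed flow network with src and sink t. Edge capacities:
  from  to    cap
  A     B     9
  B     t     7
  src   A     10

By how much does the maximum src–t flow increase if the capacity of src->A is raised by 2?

Original max flow = 7.
Edge src->A does not cross the min cut (source side {A, B, src}), so extra capacity there cannot help.
New max flow = 7. Increase = 0.

0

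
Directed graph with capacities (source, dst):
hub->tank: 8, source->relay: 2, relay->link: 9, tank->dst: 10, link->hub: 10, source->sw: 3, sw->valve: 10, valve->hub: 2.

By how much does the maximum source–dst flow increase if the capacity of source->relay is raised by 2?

2

Original max flow = 4.
After raising cap(source->relay), augmenting paths through that edge carry 2 more units.
New max flow = 6. Increase = 2.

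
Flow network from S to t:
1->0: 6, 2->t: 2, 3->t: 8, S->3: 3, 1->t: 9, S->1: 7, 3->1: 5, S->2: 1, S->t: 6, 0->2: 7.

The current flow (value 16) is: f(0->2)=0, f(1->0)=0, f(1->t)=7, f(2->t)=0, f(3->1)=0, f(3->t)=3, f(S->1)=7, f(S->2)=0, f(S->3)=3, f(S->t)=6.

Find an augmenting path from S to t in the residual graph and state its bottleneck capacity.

S->2->t, bottleneck 1

Residual along S->2->t: S->2: 1, 2->t: 2.
Bottleneck = min = 1.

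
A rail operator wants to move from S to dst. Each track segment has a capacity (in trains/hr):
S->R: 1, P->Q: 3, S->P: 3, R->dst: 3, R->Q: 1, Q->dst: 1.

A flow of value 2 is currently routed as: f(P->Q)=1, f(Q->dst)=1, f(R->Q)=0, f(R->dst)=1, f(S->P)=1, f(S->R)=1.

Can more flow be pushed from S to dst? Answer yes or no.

No

Residual reachable from S: {P, Q, S}; dst is not reachable.
Saturated cut: S->R, Q->dst with total capacity 2 = current flow value. Flow is maximum.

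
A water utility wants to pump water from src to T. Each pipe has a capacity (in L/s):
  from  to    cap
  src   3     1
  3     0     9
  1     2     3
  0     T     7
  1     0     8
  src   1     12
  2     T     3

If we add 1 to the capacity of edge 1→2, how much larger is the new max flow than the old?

Original max flow = 10.
Even with extra capacity on 1→2, another cut of capacity 10 remains binding.
New max flow = 10. Increase = 0.

0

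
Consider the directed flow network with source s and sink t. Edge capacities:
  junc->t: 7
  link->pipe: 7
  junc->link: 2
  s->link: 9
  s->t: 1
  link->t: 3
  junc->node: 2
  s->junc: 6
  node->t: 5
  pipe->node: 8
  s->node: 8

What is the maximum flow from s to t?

Augment s->t: bottleneck 1. Total 1.
Augment s->junc->t: bottleneck 6. Total 7.
Augment s->link->t: bottleneck 3. Total 10.
Augment s->node->t: bottleneck 5. Total 15.
No augmenting path remains in the residual graph.

15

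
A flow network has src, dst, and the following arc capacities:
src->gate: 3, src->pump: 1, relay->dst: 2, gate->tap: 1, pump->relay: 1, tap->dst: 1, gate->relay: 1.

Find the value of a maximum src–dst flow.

3

Augment src->pump->relay->dst: bottleneck 1. Total 1.
Augment src->gate->relay->dst: bottleneck 1. Total 2.
Augment src->gate->tap->dst: bottleneck 1. Total 3.
No augmenting path remains in the residual graph.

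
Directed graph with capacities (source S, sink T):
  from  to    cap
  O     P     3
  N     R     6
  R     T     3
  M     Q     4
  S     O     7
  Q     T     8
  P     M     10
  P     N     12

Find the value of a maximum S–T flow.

Augment S->O->P->M->Q->T: bottleneck 3. Total 3.
No augmenting path remains in the residual graph.

3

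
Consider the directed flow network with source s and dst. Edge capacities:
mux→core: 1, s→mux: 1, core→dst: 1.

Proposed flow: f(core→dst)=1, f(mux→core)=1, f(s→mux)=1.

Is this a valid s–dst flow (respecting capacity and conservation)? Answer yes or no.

Yes

Every edge has 0 ≤ f(e) ≤ cap(e).
At each intermediate node, inflow equals outflow.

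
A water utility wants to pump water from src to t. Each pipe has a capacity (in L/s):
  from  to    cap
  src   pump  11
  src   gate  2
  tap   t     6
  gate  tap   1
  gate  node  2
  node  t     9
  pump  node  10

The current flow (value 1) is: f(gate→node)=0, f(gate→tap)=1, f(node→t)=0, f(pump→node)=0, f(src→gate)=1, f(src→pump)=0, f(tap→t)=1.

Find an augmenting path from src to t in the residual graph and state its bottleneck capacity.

src→gate→node→t, bottleneck 1

Residual along src→gate→node→t: src→gate: 1, gate→node: 2, node→t: 9.
Bottleneck = min = 1.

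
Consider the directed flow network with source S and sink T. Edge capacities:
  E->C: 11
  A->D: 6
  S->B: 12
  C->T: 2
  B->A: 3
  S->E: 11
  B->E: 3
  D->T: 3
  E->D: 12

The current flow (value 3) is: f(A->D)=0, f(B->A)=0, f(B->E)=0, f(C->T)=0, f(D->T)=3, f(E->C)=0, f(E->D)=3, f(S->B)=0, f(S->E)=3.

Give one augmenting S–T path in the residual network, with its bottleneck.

S->E->C->T, bottleneck 2

Residual along S->E->C->T: S->E: 8, E->C: 11, C->T: 2.
Bottleneck = min = 2.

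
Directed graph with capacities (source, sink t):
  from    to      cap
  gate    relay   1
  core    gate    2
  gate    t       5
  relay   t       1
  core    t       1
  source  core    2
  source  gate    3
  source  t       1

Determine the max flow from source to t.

6

Augment source→t: bottleneck 1. Total 1.
Augment source→core→t: bottleneck 1. Total 2.
Augment source→gate→t: bottleneck 3. Total 5.
Augment source→core→gate→t: bottleneck 1. Total 6.
No augmenting path remains in the residual graph.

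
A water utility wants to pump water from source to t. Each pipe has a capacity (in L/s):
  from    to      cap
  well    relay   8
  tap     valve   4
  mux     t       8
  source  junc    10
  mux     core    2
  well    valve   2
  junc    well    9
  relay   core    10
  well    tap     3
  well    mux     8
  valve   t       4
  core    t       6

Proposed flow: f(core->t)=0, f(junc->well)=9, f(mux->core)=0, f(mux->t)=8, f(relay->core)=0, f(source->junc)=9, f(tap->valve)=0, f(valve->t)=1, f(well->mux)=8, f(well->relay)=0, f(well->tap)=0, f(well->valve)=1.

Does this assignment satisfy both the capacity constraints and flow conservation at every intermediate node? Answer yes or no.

Yes

Every edge has 0 ≤ f(e) ≤ cap(e).
At each intermediate node, inflow equals outflow.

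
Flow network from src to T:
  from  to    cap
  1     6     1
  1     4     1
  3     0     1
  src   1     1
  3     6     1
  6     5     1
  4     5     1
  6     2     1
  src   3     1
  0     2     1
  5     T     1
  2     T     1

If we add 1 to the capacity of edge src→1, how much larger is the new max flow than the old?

Original max flow = 2.
Even with extra capacity on src→1, another cut of capacity 2 remains binding.
New max flow = 2. Increase = 0.

0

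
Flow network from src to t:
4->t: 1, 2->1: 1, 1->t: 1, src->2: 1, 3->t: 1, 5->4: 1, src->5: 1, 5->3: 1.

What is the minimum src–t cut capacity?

2

Max flow = 2 (via 2 augmenting paths).
In the residual at optimum, the set reachable from src is {src}.
Cut edges: src->2 (cap 1), src->5 (cap 1). Sum = 2.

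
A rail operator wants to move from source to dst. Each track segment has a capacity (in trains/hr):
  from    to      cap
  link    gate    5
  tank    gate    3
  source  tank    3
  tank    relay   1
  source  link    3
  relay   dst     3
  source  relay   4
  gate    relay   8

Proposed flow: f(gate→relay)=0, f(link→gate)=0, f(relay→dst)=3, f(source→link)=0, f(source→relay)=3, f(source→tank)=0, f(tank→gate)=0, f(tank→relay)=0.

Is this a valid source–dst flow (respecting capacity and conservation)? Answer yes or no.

Yes

Every edge has 0 ≤ f(e) ≤ cap(e).
At each intermediate node, inflow equals outflow.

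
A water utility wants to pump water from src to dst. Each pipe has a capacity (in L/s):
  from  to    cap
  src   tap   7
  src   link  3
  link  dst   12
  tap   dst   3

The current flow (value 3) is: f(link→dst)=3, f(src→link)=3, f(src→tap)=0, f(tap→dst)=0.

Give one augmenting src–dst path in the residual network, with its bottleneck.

Residual along src→tap→dst: src→tap: 7, tap→dst: 3.
Bottleneck = min = 3.

src→tap→dst, bottleneck 3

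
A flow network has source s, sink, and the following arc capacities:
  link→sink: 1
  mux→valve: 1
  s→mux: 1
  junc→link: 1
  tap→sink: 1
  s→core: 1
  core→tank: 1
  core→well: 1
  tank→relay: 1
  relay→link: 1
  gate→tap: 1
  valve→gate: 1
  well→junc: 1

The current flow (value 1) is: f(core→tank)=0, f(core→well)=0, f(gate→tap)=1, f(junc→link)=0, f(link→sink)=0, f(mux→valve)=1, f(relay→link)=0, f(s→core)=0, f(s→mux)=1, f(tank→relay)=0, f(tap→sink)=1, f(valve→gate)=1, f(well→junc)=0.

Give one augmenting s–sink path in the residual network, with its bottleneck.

Residual along s→core→tank→relay→link→sink: s→core: 1, core→tank: 1, tank→relay: 1, relay→link: 1, link→sink: 1.
Bottleneck = min = 1.

s→core→tank→relay→link→sink, bottleneck 1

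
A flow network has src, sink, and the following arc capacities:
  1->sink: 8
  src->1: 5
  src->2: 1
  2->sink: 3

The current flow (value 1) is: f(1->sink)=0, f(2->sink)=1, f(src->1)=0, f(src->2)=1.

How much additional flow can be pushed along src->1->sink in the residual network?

5

Residual capacities along the path: src->1: 5, 1->sink: 8.
Minimum is 5.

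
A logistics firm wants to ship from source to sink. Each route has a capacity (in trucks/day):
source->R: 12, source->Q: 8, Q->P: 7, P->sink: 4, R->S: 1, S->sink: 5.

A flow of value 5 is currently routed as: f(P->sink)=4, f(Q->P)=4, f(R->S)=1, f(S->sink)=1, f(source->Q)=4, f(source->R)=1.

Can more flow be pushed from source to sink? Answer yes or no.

Residual reachable from source: {P, Q, R, source}; sink is not reachable.
Saturated cut: R->S, P->sink with total capacity 5 = current flow value. Flow is maximum.

No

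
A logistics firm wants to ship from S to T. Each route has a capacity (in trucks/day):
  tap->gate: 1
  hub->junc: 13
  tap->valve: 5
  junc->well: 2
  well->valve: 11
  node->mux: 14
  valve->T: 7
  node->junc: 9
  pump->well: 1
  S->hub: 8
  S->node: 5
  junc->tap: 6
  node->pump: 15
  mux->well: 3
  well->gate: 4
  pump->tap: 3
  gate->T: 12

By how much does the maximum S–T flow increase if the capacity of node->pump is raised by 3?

0

Original max flow = 12.
Edge node->pump does not cross the min cut (source side {S, hub, junc, mux, node, pump, tap}), so extra capacity there cannot help.
New max flow = 12. Increase = 0.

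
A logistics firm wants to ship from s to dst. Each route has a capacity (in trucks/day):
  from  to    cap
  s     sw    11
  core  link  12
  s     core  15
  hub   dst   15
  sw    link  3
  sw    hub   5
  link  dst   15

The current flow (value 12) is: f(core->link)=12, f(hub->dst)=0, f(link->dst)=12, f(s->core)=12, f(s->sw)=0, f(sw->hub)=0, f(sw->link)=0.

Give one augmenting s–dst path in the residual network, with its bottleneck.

s->sw->link->dst, bottleneck 3

Residual along s->sw->link->dst: s->sw: 11, sw->link: 3, link->dst: 3.
Bottleneck = min = 3.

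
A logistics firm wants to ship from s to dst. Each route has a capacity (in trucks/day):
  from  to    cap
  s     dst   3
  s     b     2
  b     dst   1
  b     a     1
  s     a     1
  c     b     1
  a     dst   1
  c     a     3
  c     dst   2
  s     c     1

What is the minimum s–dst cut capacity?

Max flow = 6 (via 4 augmenting paths).
In the residual at optimum, the set reachable from s is {a, b, s}.
Cut edges: s→c (cap 1), s→dst (cap 3), b→dst (cap 1), a→dst (cap 1). Sum = 6.

6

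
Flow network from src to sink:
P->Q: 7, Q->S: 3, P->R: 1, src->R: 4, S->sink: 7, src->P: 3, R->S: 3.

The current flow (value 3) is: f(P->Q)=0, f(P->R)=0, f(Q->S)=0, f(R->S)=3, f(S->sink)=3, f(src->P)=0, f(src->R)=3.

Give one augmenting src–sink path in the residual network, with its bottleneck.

Residual along src->P->Q->S->sink: src->P: 3, P->Q: 7, Q->S: 3, S->sink: 4.
Bottleneck = min = 3.

src->P->Q->S->sink, bottleneck 3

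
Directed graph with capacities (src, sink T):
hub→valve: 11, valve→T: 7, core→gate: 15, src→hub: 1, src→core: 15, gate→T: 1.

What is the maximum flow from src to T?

Augment src→hub→valve→T: bottleneck 1. Total 1.
Augment src→core→gate→T: bottleneck 1. Total 2.
No augmenting path remains in the residual graph.

2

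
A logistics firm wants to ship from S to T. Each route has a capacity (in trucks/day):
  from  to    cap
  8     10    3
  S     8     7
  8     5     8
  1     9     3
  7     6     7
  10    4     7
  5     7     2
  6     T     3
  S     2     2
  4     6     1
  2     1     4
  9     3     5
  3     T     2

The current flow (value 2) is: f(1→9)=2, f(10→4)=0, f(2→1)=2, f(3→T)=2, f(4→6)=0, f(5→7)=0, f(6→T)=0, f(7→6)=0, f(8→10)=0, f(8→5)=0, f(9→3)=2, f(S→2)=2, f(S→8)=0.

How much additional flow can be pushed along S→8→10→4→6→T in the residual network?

1

Residual capacities along the path: S→8: 7, 8→10: 3, 10→4: 7, 4→6: 1, 6→T: 3.
Minimum is 1.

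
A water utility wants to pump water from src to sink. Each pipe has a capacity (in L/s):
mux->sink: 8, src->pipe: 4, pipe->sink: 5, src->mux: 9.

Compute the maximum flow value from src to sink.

Augment src->mux->sink: bottleneck 8. Total 8.
Augment src->pipe->sink: bottleneck 4. Total 12.
No augmenting path remains in the residual graph.

12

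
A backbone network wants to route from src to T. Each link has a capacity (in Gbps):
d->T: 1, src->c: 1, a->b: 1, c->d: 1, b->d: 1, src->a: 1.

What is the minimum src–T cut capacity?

Max flow = 1 (via 1 augmenting path).
In the residual at optimum, the set reachable from src is {a, b, c, d, src}.
Cut edges: d->T (cap 1). Sum = 1.

1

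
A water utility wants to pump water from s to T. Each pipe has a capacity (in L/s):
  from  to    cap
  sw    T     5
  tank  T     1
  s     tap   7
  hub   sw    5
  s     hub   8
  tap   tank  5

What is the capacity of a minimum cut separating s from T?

6

Max flow = 6 (via 2 augmenting paths).
In the residual at optimum, the set reachable from s is {hub, s, tank, tap}.
Cut edges: hub→sw (cap 5), tank→T (cap 1). Sum = 6.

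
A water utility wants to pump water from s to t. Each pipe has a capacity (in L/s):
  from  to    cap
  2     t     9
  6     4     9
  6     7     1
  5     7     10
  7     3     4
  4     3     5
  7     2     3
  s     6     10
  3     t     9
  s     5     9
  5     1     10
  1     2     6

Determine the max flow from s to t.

Augment s→6→4→3→t: bottleneck 5. Total 5.
Augment s→6→7→3→t: bottleneck 1. Total 6.
Augment s→5→7→3→t: bottleneck 3. Total 9.
Augment s→5→7→2→t: bottleneck 3. Total 12.
Augment s→5→1→2→t: bottleneck 3. Total 15.
No augmenting path remains in the residual graph.

15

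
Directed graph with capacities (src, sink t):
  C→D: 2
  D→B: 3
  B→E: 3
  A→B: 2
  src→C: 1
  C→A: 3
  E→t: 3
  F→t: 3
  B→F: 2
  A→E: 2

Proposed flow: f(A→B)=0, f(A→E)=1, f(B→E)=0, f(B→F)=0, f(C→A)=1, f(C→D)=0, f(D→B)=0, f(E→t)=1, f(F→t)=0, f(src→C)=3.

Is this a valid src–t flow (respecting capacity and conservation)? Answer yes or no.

Capacity violated on src→C: flow 3 > capacity 1.

No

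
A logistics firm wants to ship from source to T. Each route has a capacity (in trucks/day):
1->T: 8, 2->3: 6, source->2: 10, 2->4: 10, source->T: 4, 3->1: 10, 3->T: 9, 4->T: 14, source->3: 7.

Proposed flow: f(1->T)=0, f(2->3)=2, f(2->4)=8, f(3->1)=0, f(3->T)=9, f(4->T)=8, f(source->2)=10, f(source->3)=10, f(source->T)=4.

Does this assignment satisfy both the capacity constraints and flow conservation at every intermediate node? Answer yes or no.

Capacity violated on source->3: flow 10 > capacity 7.

No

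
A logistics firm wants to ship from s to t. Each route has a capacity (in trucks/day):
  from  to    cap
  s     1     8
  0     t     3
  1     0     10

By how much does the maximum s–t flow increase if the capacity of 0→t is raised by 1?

1

Original max flow = 3.
After raising cap(0→t), augmenting paths through that edge carry 1 more unit.
New max flow = 4. Increase = 1.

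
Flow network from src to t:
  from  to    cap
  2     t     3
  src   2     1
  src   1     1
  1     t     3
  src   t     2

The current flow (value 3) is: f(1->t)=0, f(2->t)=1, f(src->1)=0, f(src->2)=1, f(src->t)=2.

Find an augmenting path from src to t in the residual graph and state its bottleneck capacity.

src->1->t, bottleneck 1

Residual along src->1->t: src->1: 1, 1->t: 3.
Bottleneck = min = 1.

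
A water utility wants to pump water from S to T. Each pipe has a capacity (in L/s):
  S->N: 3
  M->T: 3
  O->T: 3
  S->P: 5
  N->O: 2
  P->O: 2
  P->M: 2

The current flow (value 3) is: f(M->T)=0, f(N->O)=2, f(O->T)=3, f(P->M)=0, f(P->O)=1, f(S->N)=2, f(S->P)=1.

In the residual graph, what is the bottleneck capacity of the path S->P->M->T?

2

Residual capacities along the path: S->P: 4, P->M: 2, M->T: 3.
Minimum is 2.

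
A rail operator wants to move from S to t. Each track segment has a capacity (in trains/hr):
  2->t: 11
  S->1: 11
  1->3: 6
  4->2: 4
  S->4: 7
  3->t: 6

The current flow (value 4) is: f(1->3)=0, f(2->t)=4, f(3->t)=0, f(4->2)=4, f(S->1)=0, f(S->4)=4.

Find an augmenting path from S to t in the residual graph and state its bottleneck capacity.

Residual along S->1->3->t: S->1: 11, 1->3: 6, 3->t: 6.
Bottleneck = min = 6.

S->1->3->t, bottleneck 6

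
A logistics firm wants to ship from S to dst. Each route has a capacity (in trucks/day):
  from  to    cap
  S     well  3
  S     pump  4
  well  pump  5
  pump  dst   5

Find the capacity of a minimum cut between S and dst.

5

Max flow = 5 (via 2 augmenting paths).
In the residual at optimum, the set reachable from S is {S, pump, well}.
Cut edges: pump->dst (cap 5). Sum = 5.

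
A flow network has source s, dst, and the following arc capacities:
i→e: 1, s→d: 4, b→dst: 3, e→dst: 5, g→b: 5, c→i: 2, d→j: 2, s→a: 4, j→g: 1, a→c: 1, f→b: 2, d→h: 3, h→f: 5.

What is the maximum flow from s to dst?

4

Augment s→a→c→i→e→dst: bottleneck 1. Total 1.
Augment s→d→h→f→b→dst: bottleneck 2. Total 3.
Augment s→d→j→g→b→dst: bottleneck 1. Total 4.
No augmenting path remains in the residual graph.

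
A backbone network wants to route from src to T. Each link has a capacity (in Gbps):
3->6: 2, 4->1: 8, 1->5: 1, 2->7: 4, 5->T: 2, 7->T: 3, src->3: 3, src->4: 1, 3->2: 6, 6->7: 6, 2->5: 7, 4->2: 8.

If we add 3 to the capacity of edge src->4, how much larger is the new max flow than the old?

1

Original max flow = 4.
After raising cap(src->4), augmenting paths through that edge carry 1 more unit.
New max flow = 5. Increase = 1.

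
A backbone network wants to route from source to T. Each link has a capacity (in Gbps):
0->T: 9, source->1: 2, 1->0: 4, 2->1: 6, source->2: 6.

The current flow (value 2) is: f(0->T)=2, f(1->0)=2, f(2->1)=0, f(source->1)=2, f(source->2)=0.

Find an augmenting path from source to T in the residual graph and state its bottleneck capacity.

Residual along source->2->1->0->T: source->2: 6, 2->1: 6, 1->0: 2, 0->T: 7.
Bottleneck = min = 2.

source->2->1->0->T, bottleneck 2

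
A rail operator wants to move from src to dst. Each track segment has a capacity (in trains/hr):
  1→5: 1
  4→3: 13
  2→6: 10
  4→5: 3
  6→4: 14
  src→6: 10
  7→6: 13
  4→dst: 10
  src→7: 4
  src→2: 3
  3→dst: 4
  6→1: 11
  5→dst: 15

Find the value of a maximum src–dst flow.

Augment src→6→4→dst: bottleneck 10. Total 10.
Augment src→7→6→1→5→dst: bottleneck 1. Total 11.
Augment src→7→6→4→3→dst: bottleneck 3. Total 14.
Augment src→2→6→4→3→dst: bottleneck 1. Total 15.
No augmenting path remains in the residual graph.

15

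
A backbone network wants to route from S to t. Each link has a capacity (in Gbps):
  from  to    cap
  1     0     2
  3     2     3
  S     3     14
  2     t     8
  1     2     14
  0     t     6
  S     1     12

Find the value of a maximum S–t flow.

10

Augment S→1→0→t: bottleneck 2. Total 2.
Augment S→1→2→t: bottleneck 8. Total 10.
No augmenting path remains in the residual graph.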